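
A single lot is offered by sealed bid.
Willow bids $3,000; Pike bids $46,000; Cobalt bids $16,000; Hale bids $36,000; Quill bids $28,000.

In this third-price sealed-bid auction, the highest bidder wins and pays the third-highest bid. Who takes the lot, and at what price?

Bids ranked: 46,000 (Pike) > 36,000 (Hale) > 28,000 (Quill) > 16,000 (Cobalt) > 3,000 (Willow)
Pike is highest; pays the third-highest bid, $28,000.

Pike pays $28,000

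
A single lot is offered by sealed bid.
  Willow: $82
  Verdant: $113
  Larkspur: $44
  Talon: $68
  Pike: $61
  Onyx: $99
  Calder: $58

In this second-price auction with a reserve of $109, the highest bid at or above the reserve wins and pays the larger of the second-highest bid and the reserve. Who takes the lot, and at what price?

Verdant pays $109

Bids in order: 113 (Verdant) > 99 (Onyx) > 82 (Willow) > 68 (Talon) > 61 (Pike) > 58 (Calder) > …
Verdant has the top bid at or above the reserve ($113).
Second-highest bid $99 is below the reserve $109, so the reserve binds → payment $109.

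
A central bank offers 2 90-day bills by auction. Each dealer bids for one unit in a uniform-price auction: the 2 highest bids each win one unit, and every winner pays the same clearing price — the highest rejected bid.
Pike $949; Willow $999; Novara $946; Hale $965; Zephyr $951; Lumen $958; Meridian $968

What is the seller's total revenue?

Total revenue: $1,930

Ordering the bids: 999 (Willow), 968 (Meridian), 965 (Hale), 958 (Lumen), …
Winners (2 units): Willow, Meridian.
First losing bid is Hale's $965, which sets the uniform price.
Total revenue = 2 × $965 = $1,930.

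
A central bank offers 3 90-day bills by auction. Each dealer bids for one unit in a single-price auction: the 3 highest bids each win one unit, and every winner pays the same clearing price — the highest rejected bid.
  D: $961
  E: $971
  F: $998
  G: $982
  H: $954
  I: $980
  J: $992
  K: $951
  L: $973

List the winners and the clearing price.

Sorting: 998 (F), 992 (J), 982 (G), 980 (I), 973 (L), …
Winners (3 units): F, J, G.
Clearing price = highest rejected bid = $980.

F, J, G; each pays $980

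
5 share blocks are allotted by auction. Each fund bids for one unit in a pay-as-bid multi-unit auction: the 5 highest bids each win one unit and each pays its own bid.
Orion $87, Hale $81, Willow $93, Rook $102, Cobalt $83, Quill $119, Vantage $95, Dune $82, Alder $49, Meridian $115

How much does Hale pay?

Hale pays $0

Ordering the bids: 119 (Quill), 115 (Meridian), 102 (Rook), 95 (Vantage), 93 (Willow), 87 (Orion), 83 (Cobalt), …
Top 5: Quill, Meridian, Rook, Vantage, Willow.
Hale does not win → $0.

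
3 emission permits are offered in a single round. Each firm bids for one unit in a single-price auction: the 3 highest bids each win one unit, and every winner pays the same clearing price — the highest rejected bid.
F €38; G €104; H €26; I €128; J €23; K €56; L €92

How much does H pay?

H pays €0

Ordering the bids: 128 (I), 104 (G), 92 (L), 56 (K), 38 (F), …
Winners (3 units): I, G, L.
Clearing price = highest rejected bid = €56.
H does not win → pays €0.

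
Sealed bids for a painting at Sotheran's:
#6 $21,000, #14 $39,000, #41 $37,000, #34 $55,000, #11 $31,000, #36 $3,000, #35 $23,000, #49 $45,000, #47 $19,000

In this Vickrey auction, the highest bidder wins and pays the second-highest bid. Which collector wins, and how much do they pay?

Rule: the highest bidder wins and pays the second-highest bid.
Sorting bids: 55,000 (#34) > 45,000 (#49) > 39,000 (#14) > 37,000 (#41) > 31,000 (#11) > 23,000 (#35) > …
#34 wins with the highest bid; price is set by the runner-up at $45,000.

#34 pays $45,000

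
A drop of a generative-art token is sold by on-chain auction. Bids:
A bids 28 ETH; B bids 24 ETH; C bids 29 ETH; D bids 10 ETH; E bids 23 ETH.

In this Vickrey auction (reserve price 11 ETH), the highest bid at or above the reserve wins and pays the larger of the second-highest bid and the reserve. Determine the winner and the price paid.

Bids ranked: 29 (C) > 28 (A) > 24 (B) > 23 (E) > 10 (D)
Highest eligible bid: C at 29 ETH.
max(second-highest 28 ETH, reserve 11 ETH) = 28 ETH; the reserve does not bind.

C pays 28 ETH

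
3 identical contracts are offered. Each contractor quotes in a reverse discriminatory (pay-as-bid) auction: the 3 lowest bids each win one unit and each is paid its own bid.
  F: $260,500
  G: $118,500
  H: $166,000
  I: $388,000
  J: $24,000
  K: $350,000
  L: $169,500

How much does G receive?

Bids ranked low→high: 24,000 (J), 118,500 (G), 166,000 (H), 169,500 (L), 260,500 (F), …
Lowest 3: J, G, H.
G wins → own bid $118,500.

G is paid $118,500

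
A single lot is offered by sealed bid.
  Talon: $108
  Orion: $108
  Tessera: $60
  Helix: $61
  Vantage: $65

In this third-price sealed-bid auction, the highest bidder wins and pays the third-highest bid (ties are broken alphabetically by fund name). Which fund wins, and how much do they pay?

Orion pays $65

Rule: the highest bidder wins and pays the third-highest bid.
Bids in order: 108 (Orion) > 108 (Talon) > 65 (Vantage) > 61 (Helix) > 60 (Tessera)
Tie at $108 → Orion wins by tie-break.
Orion is highest; pays the third-highest bid, $65.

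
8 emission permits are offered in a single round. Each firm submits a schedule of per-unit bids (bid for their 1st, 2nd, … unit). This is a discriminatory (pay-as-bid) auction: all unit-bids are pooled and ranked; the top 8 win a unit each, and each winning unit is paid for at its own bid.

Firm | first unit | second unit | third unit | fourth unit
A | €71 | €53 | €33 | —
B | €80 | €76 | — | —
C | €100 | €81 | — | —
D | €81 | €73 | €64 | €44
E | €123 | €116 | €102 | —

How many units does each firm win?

B 2, C 2, D 1, E 3

Merging the schedules and taking the best 8: 123 (E-1), 116 (E-2), 102 (E-3), 100 (C-1), 81 (C-2), 81 (D-1), 80 (B-1), 76 (B-2)
Next rejected bid: €73 (not a price — pay-as-bid).
Allocation: B 2, C 2, D 1, E 3.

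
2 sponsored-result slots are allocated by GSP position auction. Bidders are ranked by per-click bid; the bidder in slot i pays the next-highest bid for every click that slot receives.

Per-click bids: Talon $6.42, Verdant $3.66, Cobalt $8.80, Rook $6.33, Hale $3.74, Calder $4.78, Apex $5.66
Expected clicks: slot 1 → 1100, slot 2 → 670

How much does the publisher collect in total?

Total revenue: $11303.10

Per-click bids in order: $8.80 (Cobalt) > $6.42 (Talon) > $6.33 (Rook) > …
Slot 1: Cobalt pays $6.42 × 1100 = $7062.00
Slot 2: Talon pays $6.33 × 670 = $4241.10
Total = $11303.10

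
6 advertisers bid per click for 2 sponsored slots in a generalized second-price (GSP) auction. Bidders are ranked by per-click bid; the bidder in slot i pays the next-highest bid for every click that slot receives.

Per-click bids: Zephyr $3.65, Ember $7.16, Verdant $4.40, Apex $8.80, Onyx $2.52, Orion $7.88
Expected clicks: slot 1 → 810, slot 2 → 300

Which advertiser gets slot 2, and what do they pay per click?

Per-click bids in order: $8.80 (Apex) > $7.88 (Orion) > $7.16 (Ember) > …
Slot 2 goes to the second-ranked bidder, Orion, who pays the next bid down: $7.16/click.

Orion; $7.16 per click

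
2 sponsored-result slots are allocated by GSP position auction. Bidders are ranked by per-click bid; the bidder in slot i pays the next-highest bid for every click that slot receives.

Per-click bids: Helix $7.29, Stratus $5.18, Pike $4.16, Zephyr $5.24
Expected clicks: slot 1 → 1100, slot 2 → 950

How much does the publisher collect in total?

Sorting advertisers: $7.29 (Helix) > $5.24 (Zephyr) > $5.18 (Stratus) > …
Slot 1: Helix pays $5.24 × 1100 = $5764.00
Slot 2: Zephyr pays $5.18 × 950 = $4921.00
Total = $10685.00

Total revenue: $10685.00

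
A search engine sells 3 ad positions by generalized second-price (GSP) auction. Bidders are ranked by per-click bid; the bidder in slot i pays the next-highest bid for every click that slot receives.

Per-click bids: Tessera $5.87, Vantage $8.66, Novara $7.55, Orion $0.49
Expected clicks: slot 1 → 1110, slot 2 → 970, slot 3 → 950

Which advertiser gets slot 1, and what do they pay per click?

Ranked by bid: $8.66 (Vantage) > $7.55 (Novara) > $5.87 (Tessera) > $0.49 (Orion)
Slot 1 goes to the first-ranked bidder, Vantage, who pays the next bid down: $7.55/click.

Vantage; $7.55 per click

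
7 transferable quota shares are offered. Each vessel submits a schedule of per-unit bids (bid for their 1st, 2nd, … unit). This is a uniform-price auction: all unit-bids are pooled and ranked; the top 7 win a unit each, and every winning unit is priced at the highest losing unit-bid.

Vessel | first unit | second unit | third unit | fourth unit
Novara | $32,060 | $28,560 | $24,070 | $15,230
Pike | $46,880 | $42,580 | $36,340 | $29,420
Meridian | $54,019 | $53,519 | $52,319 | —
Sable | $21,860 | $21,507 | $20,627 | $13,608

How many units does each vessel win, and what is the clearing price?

Pooled unit-bids ranked (top 7): 54,019 (Meridian-1), 53,519 (Meridian-2), 52,319 (Meridian-3), 46,880 (Pike-1), 42,580 (Pike-2), 36,340 (Pike-3), 32,060 (Novara-1)
First bid not allocated: $29,420.
Allocation: Meridian 3, Novara 1, Pike 3.

Meridian 3, Novara 1, Pike 3; clearing price $29,420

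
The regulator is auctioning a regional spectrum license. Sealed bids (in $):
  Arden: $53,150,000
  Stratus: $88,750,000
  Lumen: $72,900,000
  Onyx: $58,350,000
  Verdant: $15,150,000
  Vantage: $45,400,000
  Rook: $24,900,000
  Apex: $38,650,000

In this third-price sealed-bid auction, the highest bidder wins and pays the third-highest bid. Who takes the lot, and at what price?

Bids in order: 88,750,000 (Stratus) > 72,900,000 (Lumen) > 58,350,000 (Onyx) > 53,150,000 (Arden) > 45,400,000 (Vantage) > 38,650,000 (Apex) > …
Stratus is highest; pays the third-highest bid, $58,350,000.

Stratus pays $58,350,000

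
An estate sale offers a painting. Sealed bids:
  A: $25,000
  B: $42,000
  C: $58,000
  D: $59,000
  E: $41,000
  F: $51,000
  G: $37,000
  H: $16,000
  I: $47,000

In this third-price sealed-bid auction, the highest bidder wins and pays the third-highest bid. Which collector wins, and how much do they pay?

Sorting bids: 59,000 (D) > 58,000 (C) > 51,000 (F) > 47,000 (I) > 42,000 (B) > 41,000 (E) > …
D wins; payment is bid #3 in the ranking = $51,000.

D pays $51,000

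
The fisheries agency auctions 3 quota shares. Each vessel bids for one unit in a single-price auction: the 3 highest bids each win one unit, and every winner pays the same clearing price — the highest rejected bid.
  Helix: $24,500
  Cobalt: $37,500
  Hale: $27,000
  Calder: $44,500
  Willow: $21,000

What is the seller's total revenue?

Ordering the bids: 44,500 (Calder), 37,500 (Cobalt), 27,000 (Hale), 24,500 (Helix), 21,000 (Willow)
Top 3: Calder, Cobalt, Hale.
Highest unsuccessful bid: $24,500 → clearing price.
Total revenue = 3 × $24,500 = $73,500.

Total revenue: $73,500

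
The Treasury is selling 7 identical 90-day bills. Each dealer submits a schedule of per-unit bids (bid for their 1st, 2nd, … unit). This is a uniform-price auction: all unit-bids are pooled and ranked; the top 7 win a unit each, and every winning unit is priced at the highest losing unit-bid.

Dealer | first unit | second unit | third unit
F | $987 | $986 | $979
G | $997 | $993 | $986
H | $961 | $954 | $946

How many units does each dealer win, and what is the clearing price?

Pooled unit-bids ranked (top 7): 997 (G-1), 993 (G-2), 987 (F-1), 986 (F-2), 986 (G-3), 979 (F-3), 961 (H-1)
First bid not allocated: $954.
Allocation: F 3, G 3, H 1.

F 3, G 3, H 1; clearing price $954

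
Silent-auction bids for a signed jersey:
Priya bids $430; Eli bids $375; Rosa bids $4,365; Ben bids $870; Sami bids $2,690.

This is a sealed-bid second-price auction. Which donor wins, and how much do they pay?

Rosa pays $2,690

Bids in order: 4,365 (Rosa) > 2,690 (Sami) > 870 (Ben) > 430 (Priya) > 375 (Eli)
Second-price: Rosa pays Sami's bid of $2,690.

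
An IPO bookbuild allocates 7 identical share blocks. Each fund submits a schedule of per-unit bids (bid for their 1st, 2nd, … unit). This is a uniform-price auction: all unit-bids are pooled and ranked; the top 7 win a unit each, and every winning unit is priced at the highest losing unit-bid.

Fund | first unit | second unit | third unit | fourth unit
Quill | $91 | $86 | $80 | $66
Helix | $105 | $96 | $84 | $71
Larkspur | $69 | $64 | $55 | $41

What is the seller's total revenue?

Total revenue: $483

Pooled unit-bids ranked (top 7): 105 (Helix-1), 96 (Helix-2), 91 (Quill-1), 86 (Quill-2), 84 (Helix-3), 80 (Quill-3), 71 (Helix-4)
Highest rejected unit-bid = $69.
Allocation: Helix 4, Quill 3. Every unit priced at $69.
Revenue = 7 × 69 = $483.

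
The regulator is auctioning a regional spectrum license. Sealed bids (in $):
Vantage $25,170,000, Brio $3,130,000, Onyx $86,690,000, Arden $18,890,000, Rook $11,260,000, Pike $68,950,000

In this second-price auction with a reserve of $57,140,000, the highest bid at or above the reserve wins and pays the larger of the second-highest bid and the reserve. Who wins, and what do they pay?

Sorting bids: 86,690,000 (Onyx) > 68,950,000 (Pike) > 25,170,000 (Vantage) > 18,890,000 (Arden) > 11,260,000 (Rook) > 3,130,000 (Brio)
Highest eligible bid: Onyx at $86,690,000.
max(second-highest $68,950,000, reserve $57,140,000) = $68,950,000; the reserve does not bind.

Onyx pays $68,950,000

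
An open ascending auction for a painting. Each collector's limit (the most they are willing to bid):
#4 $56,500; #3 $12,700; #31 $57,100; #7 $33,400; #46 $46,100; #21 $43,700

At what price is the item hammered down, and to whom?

#31 wins at $56,500

Limits in order: 57,100 (#31) > 56,500 (#4) > 46,100 (#46) > 43,700 (#21) > 33,400 (#7) > 12,700 (#3)
Once the price passes $56,500, only #31 is left; the hammer falls at #4's limit of $56,500.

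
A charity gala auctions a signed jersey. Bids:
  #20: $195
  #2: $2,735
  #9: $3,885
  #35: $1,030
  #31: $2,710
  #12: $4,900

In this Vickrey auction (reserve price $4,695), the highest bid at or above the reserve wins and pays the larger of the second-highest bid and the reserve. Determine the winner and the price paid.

Sorting bids: 4,900 (#12) > 3,885 (#9) > 2,735 (#2) > 2,710 (#31) > 1,030 (#35) > 195 (#20)
#12 has the top bid at or above the reserve ($4,900).
max(second-highest $3,885, reserve $4,695) = $4,695.

#12 pays $4,695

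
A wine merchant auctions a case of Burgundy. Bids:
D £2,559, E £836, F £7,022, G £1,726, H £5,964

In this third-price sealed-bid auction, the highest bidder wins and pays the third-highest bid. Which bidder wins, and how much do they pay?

F pays £2,559

Sorting bids: 7,022 (F) > 5,964 (H) > 2,559 (D) > 1,726 (G) > 836 (E)
F wins; payment is bid #3 in the ranking = £2,559.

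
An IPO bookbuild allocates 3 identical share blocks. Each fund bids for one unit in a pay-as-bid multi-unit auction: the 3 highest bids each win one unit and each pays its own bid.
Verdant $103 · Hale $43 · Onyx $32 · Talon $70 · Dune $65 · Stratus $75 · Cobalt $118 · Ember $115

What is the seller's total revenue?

Total revenue: $336

Ordering the bids: 118 (Cobalt), 115 (Ember), 103 (Verdant), 75 (Stratus), 70 (Talon), …
Winners (3 units): Cobalt, Ember, Verdant.
Total revenue = 118 + 115 + 103 = $336.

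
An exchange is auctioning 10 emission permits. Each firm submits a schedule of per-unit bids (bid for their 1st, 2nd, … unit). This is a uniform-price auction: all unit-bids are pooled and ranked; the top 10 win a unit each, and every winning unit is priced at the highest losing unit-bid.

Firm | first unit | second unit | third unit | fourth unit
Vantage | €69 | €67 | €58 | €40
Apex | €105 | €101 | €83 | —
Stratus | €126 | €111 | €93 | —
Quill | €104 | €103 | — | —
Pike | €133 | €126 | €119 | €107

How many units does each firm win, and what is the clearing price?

Pooled unit-bids ranked (top 10): 133 (Pike-1), 126 (Stratus-1), 126 (Pike-2), 119 (Pike-3), 111 (Stratus-2), 107 (Pike-4), 105 (Apex-1), 104 (Quill-1), 103 (Quill-2), 101 (Apex-2)
First bid not allocated: €93.
Allocation: Apex 2, Pike 4, Quill 2, Stratus 2.

Apex 2, Pike 4, Quill 2, Stratus 2; clearing price €93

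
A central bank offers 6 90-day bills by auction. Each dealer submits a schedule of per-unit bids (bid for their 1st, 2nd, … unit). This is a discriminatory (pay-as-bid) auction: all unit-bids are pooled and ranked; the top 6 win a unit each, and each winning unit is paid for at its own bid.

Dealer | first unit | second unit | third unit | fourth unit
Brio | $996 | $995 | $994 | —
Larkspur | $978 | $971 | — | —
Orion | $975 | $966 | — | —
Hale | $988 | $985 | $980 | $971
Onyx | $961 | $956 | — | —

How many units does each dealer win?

All unit-bids, highest first — top 6: 996 (Brio-1), 995 (Brio-2), 994 (Brio-3), 988 (Hale-1), 985 (Hale-2), 980 (Hale-3)
Next rejected bid: $978 (not a price — pay-as-bid).
Allocation: Brio 3, Hale 3.

Brio 3, Hale 3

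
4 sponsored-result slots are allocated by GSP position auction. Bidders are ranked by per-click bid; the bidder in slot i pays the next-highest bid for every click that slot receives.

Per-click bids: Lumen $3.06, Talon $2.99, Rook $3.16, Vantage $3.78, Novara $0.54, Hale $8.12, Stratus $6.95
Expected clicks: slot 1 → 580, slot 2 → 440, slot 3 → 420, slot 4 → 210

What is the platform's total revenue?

Total revenue: $7664.00

Per-click bids in order: $8.12 (Hale) > $6.95 (Stratus) > $3.78 (Vantage) > $3.16 (Rook) > $3.06 (Lumen) > …
Slot 1: Hale pays $6.95 × 580 = $4031.00
Slot 2: Stratus pays $3.78 × 440 = $1663.20
Slot 3: Vantage pays $3.16 × 420 = $1327.20
Slot 4: Rook pays $3.06 × 210 = $642.60
Total = $7664.00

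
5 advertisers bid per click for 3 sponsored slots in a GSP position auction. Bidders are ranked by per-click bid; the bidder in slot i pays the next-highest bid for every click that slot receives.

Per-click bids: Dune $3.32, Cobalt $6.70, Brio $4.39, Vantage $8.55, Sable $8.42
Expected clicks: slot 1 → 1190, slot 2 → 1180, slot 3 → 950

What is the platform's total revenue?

Sorting advertisers: $8.55 (Vantage) > $8.42 (Sable) > $6.70 (Cobalt) > $4.39 (Brio) > …
Slot 1: Vantage pays $8.42 × 1190 = $10019.80
Slot 2: Sable pays $6.70 × 1180 = $7906.00
Slot 3: Cobalt pays $4.39 × 950 = $4170.50
Total = $22096.30

Total revenue: $22096.30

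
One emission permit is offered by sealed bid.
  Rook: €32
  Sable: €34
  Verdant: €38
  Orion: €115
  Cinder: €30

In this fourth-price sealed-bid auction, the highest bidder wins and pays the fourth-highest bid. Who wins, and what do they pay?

Orion pays €32

Bids ranked: 115 (Orion) > 38 (Verdant) > 34 (Sable) > 32 (Rook) > 30 (Cinder)
Orion is highest; pays the fourth-highest bid, €32.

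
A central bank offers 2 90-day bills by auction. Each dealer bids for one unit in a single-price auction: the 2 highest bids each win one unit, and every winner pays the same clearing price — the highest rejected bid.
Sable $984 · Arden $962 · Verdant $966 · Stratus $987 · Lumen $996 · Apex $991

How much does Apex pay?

Bids ranked high→low: 996 (Lumen), 991 (Apex), 987 (Stratus), 984 (Sable), …
The 2 highest are Lumen, Apex.
Highest unsuccessful bid: $987 → clearing price.
Apex wins → pays $987.

Apex pays $987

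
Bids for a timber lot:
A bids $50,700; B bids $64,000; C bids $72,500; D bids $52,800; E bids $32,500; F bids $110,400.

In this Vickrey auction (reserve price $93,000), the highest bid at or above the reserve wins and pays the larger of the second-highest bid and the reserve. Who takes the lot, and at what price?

F pays $93,000

Sorting bids: 110,400 (F) > 72,500 (C) > 64,000 (B) > 52,800 (D) > 50,700 (A) > 32,500 (E)
Highest eligible bid: F at $110,400.
Second-highest bid $72,500 is below the reserve $93,000, so the reserve binds → payment $93,000.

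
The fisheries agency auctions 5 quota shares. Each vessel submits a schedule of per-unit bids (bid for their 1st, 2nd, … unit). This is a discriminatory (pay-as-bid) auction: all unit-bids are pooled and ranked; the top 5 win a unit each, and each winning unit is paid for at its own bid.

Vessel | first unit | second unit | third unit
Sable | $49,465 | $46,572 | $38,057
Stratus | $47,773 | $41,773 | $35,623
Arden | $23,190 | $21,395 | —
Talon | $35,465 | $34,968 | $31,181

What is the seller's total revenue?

Total revenue: $223,640

All unit-bids, highest first — top 5: 49,465 (Sable-1), 47,773 (Stratus-1), 46,572 (Sable-2), 41,773 (Stratus-2), 38,057 (Sable-3)
Next rejected bid: $35,623 (not a price — pay-as-bid).
Each winning unit pays its own bid.
Revenue = 49,465 + 47,773 + 46,572 + 41,773 + 38,057 = $223,640.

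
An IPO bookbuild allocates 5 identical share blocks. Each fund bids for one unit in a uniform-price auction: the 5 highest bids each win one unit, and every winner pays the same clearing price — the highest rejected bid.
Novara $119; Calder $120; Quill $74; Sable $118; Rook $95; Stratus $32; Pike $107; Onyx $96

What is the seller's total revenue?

Total revenue: $475

Bids ranked high→low: 120 (Calder), 119 (Novara), 118 (Sable), 107 (Pike), 96 (Onyx), 95 (Rook), 74 (Quill), …
Top 5: Calder, Novara, Sable, Pike, Onyx.
First losing bid is Rook's $95, which sets the uniform price.
Total revenue = 5 × $95 = $475.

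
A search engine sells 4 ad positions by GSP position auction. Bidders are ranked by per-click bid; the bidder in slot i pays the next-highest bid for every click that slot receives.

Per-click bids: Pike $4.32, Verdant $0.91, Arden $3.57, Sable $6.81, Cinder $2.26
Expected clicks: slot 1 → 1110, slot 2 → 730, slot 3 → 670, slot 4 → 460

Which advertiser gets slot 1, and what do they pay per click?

Sable; $4.32 per click

Ranked by bid: $6.81 (Sable) > $4.32 (Pike) > $3.57 (Arden) > $2.26 (Cinder) > $0.91 (Verdant)
Slot 1 goes to the first-ranked bidder, Sable, who pays the next bid down: $4.32/click.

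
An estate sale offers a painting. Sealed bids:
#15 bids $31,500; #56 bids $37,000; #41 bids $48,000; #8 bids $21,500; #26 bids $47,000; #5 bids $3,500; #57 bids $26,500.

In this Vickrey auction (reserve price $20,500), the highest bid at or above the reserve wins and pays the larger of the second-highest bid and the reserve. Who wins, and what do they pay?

Sorting bids: 48,000 (#41) > 47,000 (#26) > 37,000 (#56) > 31,500 (#15) > 26,500 (#57) > 21,500 (#8) > …
Highest eligible bid: #41 at $48,000.
Second-highest bid $47,000 exceeds the reserve $20,500 → payment $47,000.

#41 pays $47,000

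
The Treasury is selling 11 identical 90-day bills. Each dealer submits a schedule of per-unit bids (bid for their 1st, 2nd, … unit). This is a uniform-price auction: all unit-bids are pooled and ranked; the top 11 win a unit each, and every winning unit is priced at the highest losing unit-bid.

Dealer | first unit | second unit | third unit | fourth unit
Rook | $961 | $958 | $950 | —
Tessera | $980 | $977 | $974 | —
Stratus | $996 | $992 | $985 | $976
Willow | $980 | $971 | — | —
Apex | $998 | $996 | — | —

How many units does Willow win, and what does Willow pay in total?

Willow: 2 units, pays $1,922

Merging the schedules and taking the best 11: 998 (Apex-1), 996 (Stratus-1), 996 (Apex-2), 992 (Stratus-2), 985 (Stratus-3), 980 (Tessera-1), 980 (Willow-1), 977 (Tessera-2), 976 (Stratus-4), 974 (Tessera-3), 971 (Willow-2)
First bid not allocated: $961.
Willow wins 2 unit(s) at $961 each.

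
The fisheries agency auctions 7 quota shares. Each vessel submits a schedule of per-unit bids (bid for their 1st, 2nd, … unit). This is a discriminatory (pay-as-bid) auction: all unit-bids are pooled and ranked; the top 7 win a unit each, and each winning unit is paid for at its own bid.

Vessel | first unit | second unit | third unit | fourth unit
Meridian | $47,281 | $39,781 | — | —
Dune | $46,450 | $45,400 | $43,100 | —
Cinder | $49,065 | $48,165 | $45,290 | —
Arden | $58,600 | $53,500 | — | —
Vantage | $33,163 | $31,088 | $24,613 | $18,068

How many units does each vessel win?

Arden 2, Cinder 2, Dune 2, Meridian 1

All unit-bids, highest first — top 7: 58,600 (Arden-1), 53,500 (Arden-2), 49,065 (Cinder-1), 48,165 (Cinder-2), 47,281 (Meridian-1), 46,450 (Dune-1), 45,400 (Dune-2)
Next rejected bid: $45,290 (not a price — pay-as-bid).
Allocation: Arden 2, Cinder 2, Dune 2, Meridian 1.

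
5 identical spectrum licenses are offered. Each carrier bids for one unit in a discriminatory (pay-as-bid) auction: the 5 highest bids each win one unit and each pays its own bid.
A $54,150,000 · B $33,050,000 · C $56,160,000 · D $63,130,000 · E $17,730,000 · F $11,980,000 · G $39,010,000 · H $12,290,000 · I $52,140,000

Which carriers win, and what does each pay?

Ordering the bids: 63,130,000 (D), 56,160,000 (C), 54,150,000 (A), 52,140,000 (I), 39,010,000 (G), 33,050,000 (B), 17,730,000 (E), …
Winners (5 units): D, C, A, I, G.
Each winner pays its own bid: D $63,130,000, C $56,160,000, A $54,150,000, I $52,140,000, G $39,010,000.

D $63,130,000, C $56,160,000, A $54,150,000, I $52,140,000, G $39,010,000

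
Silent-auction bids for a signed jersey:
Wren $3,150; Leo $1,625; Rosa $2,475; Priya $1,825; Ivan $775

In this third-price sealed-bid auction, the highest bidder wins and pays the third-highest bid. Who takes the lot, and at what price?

Wren pays $1,825

Sorting bids: 3,150 (Wren) > 2,475 (Rosa) > 1,825 (Priya) > 1,625 (Leo) > 775 (Ivan)
Wren is highest; pays the third-highest bid, $1,825.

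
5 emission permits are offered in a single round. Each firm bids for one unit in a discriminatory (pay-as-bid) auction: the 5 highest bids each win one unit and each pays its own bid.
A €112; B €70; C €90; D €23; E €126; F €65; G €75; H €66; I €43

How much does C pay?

Bids ranked high→low: 126 (E), 112 (A), 90 (C), 75 (G), 70 (B), 66 (H), 65 (F), …
Winners (5 units): E, A, C, G, B.
C wins → own bid €90.

C pays €90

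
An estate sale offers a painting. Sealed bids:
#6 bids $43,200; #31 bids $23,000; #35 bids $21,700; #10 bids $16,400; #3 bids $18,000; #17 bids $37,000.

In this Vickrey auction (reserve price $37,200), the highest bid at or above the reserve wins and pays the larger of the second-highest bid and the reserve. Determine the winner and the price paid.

#6 pays $37,200

Sorting bids: 43,200 (#6) > 37,000 (#17) > 23,000 (#31) > 21,700 (#35) > 18,000 (#3) > 16,400 (#10)
Highest eligible bid: #6 at $43,200.
max(second-highest $37,000, reserve $37,200) = $37,200.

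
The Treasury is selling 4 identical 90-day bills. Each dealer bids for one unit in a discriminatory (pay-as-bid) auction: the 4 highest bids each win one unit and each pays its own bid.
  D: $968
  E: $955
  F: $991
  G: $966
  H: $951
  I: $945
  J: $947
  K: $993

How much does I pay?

I pays $0

Sorting: 993 (K), 991 (F), 968 (D), 966 (G), 955 (E), 951 (H), …
The 4 highest are K, F, D, G.
I does not win → $0.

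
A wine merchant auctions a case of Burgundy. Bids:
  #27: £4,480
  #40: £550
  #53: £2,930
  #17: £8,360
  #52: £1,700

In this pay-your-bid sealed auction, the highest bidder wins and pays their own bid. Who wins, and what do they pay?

#17 pays £8,360

Sorting bids: 8,360 (#17) > 4,480 (#27) > 2,930 (#53) > 1,700 (#52) > 550 (#40)
#17 has the highest bid and pays exactly that: £8,360.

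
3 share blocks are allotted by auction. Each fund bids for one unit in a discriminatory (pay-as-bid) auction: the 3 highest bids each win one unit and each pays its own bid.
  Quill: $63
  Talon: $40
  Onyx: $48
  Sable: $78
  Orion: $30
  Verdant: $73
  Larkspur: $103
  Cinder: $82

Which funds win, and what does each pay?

Larkspur $103, Cinder $82, Sable $78

Bids ranked high→low: 103 (Larkspur), 82 (Cinder), 78 (Sable), 73 (Verdant), 63 (Quill), …
Top 3: Larkspur, Cinder, Sable.
Each winner pays its own bid: Larkspur $103, Cinder $82, Sable $78.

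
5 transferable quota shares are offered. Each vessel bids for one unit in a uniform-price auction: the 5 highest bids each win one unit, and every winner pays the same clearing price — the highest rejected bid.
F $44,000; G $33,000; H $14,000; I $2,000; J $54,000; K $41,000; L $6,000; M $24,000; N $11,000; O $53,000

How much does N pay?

Bids ranked high→low: 54,000 (J), 53,000 (O), 44,000 (F), 41,000 (K), 33,000 (G), 24,000 (M), 14,000 (H), …
Top 5: J, O, F, K, G.
Clearing price = highest rejected bid = $24,000.
N does not win → pays $0.

N pays $0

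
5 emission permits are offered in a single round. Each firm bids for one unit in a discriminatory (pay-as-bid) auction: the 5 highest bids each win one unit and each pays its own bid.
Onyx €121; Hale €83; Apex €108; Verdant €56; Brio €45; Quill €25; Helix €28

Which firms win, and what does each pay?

Onyx €121, Apex €108, Hale €83, Verdant €56, Brio €45

Bids ranked high→low: 121 (Onyx), 108 (Apex), 83 (Hale), 56 (Verdant), 45 (Brio), 28 (Helix), 25 (Quill)
Winners (5 units): Onyx, Apex, Hale, Verdant, Brio.
Each winner pays its own bid: Onyx €121, Apex €108, Hale €83, Verdant €56, Brio €45.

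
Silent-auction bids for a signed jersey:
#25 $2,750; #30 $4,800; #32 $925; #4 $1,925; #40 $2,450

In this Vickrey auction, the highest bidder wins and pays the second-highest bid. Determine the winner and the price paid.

#30 pays $2,750

Bids ranked: 4,800 (#30) > 2,750 (#25) > 2,450 (#40) > 1,925 (#4) > 925 (#32)
Second-price: #30 pays #25's bid of $2,750.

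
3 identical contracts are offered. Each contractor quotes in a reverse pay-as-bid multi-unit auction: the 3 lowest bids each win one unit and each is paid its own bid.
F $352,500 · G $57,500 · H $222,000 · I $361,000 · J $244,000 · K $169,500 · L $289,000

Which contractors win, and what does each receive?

Bids ranked low→high: 57,500 (G), 169,500 (K), 222,000 (H), 244,000 (J), 289,000 (L), …
Winners (3 units): G, K, H.
Each winner is paid its own bid: G $57,500, K $169,500, H $222,000.

G $57,500, K $169,500, H $222,000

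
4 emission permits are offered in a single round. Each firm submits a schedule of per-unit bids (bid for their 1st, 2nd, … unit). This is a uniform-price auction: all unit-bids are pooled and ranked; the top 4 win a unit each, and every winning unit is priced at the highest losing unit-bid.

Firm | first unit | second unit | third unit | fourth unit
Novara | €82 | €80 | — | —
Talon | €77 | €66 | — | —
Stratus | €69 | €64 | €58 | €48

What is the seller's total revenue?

All unit-bids, highest first — top 4: 82 (Novara-1), 80 (Novara-2), 77 (Talon-1), 69 (Stratus-1)
First bid not allocated: €66.
Allocation: Novara 2, Stratus 1, Talon 1. Every unit priced at €66.
Revenue = 4 × 66 = €264.

Total revenue: €264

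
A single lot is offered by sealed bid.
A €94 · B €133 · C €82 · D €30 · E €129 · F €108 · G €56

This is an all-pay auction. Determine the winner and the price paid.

Bids ranked: 133 (B) > 129 (E) > 108 (F) > 94 (A) > 82 (C) > 56 (G) > …
B wins with the top bid; all bids are sunk regardless.

B pays €133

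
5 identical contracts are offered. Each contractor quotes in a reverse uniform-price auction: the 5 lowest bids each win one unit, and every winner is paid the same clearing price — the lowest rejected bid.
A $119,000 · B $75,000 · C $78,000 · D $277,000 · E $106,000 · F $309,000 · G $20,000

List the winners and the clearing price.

Bids ranked low→high: 20,000 (G), 75,000 (B), 78,000 (C), 106,000 (E), 119,000 (A), 277,000 (D), 309,000 (F)
Winners (5 units): G, B, C, E, A.
Lowest unsuccessful bid: $277,000 → clearing price.

G, B, C, E, A; each is paid $277,000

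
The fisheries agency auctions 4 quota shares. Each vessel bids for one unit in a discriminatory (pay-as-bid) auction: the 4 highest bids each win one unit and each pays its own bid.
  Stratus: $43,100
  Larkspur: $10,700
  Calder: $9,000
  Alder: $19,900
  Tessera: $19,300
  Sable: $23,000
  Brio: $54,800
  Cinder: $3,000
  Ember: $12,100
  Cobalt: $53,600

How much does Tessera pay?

Tessera pays $0

Ordering the bids: 54,800 (Brio), 53,600 (Cobalt), 43,100 (Stratus), 23,000 (Sable), 19,900 (Alder), 19,300 (Tessera), …
The 4 highest are Brio, Cobalt, Stratus, Sable.
Tessera does not win → $0.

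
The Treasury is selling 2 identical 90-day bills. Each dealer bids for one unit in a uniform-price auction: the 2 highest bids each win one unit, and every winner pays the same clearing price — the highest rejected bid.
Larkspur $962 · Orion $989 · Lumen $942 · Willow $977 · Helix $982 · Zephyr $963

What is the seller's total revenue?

Total revenue: $1,954

Bids ranked high→low: 989 (Orion), 982 (Helix), 977 (Willow), 963 (Zephyr), …
The 2 highest are Orion, Helix.
Clearing price = highest rejected bid = $977.
Total revenue = 2 × $977 = $1,954.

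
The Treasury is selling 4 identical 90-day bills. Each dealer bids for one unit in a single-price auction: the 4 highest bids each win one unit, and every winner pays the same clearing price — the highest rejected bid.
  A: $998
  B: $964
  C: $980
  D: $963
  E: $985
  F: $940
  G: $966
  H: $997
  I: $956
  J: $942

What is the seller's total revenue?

Total revenue: $3,864

Sorting: 998 (A), 997 (H), 985 (E), 980 (C), 966 (G), 964 (B), …
The 4 highest are A, H, E, C.
Highest unsuccessful bid: $966 → clearing price.
Total revenue = 4 × $966 = $3,864.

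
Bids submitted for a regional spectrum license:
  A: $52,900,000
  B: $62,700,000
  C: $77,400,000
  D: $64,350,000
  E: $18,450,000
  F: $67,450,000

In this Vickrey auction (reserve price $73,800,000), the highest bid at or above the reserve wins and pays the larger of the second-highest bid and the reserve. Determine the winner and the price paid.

C pays $73,800,000

Bids in order: 77,400,000 (C) > 67,450,000 (F) > 64,350,000 (D) > 62,700,000 (B) > 52,900,000 (A) > 18,450,000 (E)
Highest eligible bid: C at $77,400,000.
Second-highest bid $67,450,000 is below the reserve $73,800,000, so the reserve binds → payment $73,800,000.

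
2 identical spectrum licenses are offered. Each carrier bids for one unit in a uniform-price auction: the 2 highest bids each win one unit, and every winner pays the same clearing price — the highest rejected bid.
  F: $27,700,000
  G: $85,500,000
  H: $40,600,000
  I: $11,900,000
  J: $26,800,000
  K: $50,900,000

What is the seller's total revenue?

Total revenue: $81,200,000

Sorting: 85,500,000 (G), 50,900,000 (K), 40,600,000 (H), 27,700,000 (F), …
The 2 highest are G, K.
First losing bid is H's $40,600,000, which sets the uniform price.
Total revenue = 2 × $40,600,000 = $81,200,000.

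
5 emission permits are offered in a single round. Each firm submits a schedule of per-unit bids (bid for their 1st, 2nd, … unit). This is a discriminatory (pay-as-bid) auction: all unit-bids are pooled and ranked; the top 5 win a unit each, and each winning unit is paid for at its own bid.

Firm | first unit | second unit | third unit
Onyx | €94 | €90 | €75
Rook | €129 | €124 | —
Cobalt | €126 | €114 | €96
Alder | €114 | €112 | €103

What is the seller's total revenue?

Total revenue: €607

Merging the schedules and taking the best 5: 129 (Rook-1), 126 (Cobalt-1), 124 (Rook-2), 114 (Cobalt-2), 114 (Alder-1)
Next rejected bid: €112 (not a price — pay-as-bid).
Each winning unit pays its own bid.
Revenue = 129 + 126 + 124 + 114 + 114 = €607.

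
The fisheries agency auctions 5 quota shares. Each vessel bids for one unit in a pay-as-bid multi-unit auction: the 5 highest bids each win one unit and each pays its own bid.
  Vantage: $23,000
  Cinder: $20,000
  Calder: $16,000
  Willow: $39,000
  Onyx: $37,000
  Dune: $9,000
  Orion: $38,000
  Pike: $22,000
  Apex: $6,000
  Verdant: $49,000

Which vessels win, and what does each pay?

Verdant $49,000, Willow $39,000, Orion $38,000, Onyx $37,000, Vantage $23,000

Ordering the bids: 49,000 (Verdant), 39,000 (Willow), 38,000 (Orion), 37,000 (Onyx), 23,000 (Vantage), 22,000 (Pike), 20,000 (Cinder), …
The 5 highest are Verdant, Willow, Orion, Onyx, Vantage.
Each winner pays its own bid: Verdant $49,000, Willow $39,000, Orion $38,000, Onyx $37,000, Vantage $23,000.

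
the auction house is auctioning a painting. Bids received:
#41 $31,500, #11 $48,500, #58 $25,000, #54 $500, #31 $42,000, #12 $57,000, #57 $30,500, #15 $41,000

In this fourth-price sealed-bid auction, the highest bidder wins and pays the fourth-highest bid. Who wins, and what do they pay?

Rule: the highest bidder wins and pays the fourth-highest bid.
Bids ranked: 57,000 (#12) > 48,500 (#11) > 42,000 (#31) > 41,000 (#15) > 31,500 (#41) > 30,500 (#57) > …
#12 wins; payment is bid #4 in the ranking = $41,000.

#12 pays $41,000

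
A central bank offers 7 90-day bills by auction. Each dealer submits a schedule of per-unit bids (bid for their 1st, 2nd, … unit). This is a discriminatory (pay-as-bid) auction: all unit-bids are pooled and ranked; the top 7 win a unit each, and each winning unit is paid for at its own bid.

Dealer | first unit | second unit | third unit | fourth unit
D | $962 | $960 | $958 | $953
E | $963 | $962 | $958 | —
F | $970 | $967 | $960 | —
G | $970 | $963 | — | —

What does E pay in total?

E pays $1,925

All unit-bids, highest first — top 7: 970 (F-1), 970 (G-1), 967 (F-2), 963 (E-1), 963 (G-2), 962 (D-1), 962 (E-2)
Next rejected bid: $960 (not a price — pay-as-bid).
E's winning unit-bids: 963 + 962 = $1,925.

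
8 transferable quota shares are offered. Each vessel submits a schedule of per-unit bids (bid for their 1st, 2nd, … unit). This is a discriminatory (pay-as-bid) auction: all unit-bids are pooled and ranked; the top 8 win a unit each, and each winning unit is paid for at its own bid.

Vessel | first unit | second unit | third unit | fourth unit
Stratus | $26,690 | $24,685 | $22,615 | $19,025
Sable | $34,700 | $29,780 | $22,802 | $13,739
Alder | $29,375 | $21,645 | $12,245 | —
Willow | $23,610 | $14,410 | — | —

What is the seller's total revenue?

Total revenue: $214,257

Merging the schedules and taking the best 8: 34,700 (Sable-1), 29,780 (Sable-2), 29,375 (Alder-1), 26,690 (Stratus-1), 24,685 (Stratus-2), 23,610 (Willow-1), 22,802 (Sable-3), 22,615 (Stratus-3)
Next rejected bid: $21,645 (not a price — pay-as-bid).
Each winning unit pays its own bid.
Revenue = 34,700 + 29,780 + 29,375 + 26,690 + 24,685 + 23,610 + 22,802 + 22,615 = $214,257.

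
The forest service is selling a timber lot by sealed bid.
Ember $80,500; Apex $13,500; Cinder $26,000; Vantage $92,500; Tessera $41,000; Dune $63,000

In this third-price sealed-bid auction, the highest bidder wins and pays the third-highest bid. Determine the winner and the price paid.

Bids ranked: 92,500 (Vantage) > 80,500 (Ember) > 63,000 (Dune) > 41,000 (Tessera) > 26,000 (Cinder) > 13,500 (Apex)
Vantage is highest; pays the third-highest bid, $63,000.

Vantage pays $63,000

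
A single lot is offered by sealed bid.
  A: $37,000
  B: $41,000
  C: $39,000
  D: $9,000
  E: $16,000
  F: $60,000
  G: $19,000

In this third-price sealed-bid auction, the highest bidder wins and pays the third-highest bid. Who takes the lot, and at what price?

Rule: the highest bidder wins and pays the third-highest bid.
Bids in order: 60,000 (F) > 41,000 (B) > 39,000 (C) > 37,000 (A) > 19,000 (G) > 16,000 (E) > …
F is highest; pays the third-highest bid, $39,000.

F pays $39,000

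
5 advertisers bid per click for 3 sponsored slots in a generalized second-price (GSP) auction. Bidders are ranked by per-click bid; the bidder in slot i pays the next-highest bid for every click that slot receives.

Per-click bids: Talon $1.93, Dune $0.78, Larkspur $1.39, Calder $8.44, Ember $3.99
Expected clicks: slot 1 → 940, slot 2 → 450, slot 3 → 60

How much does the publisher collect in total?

Per-click bids in order: $8.44 (Calder) > $3.99 (Ember) > $1.93 (Talon) > $1.39 (Larkspur) > …
Slot 1: Calder pays $3.99 × 940 = $3750.60
Slot 2: Ember pays $1.93 × 450 = $868.50
Slot 3: Talon pays $1.39 × 60 = $83.40
Total = $4702.50

Total revenue: $4702.50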